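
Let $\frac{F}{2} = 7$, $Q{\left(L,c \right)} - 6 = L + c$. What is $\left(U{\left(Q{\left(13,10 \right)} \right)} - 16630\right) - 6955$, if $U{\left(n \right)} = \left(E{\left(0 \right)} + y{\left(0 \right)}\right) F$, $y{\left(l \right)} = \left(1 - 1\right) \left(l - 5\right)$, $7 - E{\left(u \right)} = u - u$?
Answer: $-23487$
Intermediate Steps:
$Q{\left(L,c \right)} = 6 + L + c$ ($Q{\left(L,c \right)} = 6 + \left(L + c\right) = 6 + L + c$)
$F = 14$ ($F = 2 \cdot 7 = 14$)
$E{\left(u \right)} = 7$ ($E{\left(u \right)} = 7 - \left(u - u\right) = 7 - 0 = 7 + 0 = 7$)
$y{\left(l \right)} = 0$ ($y{\left(l \right)} = 0 \left(-5 + l\right) = 0$)
$U{\left(n \right)} = 98$ ($U{\left(n \right)} = \left(7 + 0\right) 14 = 7 \cdot 14 = 98$)
$\left(U{\left(Q{\left(13,10 \right)} \right)} - 16630\right) - 6955 = \left(98 - 16630\right) - 6955 = -16532 - 6955 = -23487$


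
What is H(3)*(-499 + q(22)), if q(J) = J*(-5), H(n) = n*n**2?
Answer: -16443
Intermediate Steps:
H(n) = n**3
q(J) = -5*J
H(3)*(-499 + q(22)) = 3**3*(-499 - 5*22) = 27*(-499 - 110) = 27*(-609) = -16443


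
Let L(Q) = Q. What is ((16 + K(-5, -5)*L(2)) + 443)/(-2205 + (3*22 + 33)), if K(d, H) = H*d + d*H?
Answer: -43/162 ≈ -0.26543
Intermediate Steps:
K(d, H) = 2*H*d (K(d, H) = H*d + H*d = 2*H*d)
((16 + K(-5, -5)*L(2)) + 443)/(-2205 + (3*22 + 33)) = ((16 + (2*(-5)*(-5))*2) + 443)/(-2205 + (3*22 + 33)) = ((16 + 50*2) + 443)/(-2205 + (66 + 33)) = ((16 + 100) + 443)/(-2205 + 99) = (116 + 443)/(-2106) = 559*(-1/2106) = -43/162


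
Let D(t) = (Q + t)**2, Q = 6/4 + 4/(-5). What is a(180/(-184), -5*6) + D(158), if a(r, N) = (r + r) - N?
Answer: 57991587/2300 ≈ 25214.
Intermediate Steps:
Q = 7/10 (Q = 6*(1/4) + 4*(-1/5) = 3/2 - 4/5 = 7/10 ≈ 0.70000)
a(r, N) = -N + 2*r (a(r, N) = 2*r - N = -N + 2*r)
D(t) = (7/10 + t)**2
a(180/(-184), -5*6) + D(158) = (-(-5)*6 + 2*(180/(-184))) + (7 + 10*158)**2/100 = (-1*(-30) + 2*(180*(-1/184))) + (7 + 1580)**2/100 = (30 + 2*(-45/46)) + (1/100)*1587**2 = (30 - 45/23) + (1/100)*2518569 = 645/23 + 2518569/100 = 57991587/2300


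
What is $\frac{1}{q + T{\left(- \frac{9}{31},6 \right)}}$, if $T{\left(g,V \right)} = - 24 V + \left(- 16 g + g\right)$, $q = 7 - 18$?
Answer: $- \frac{31}{4670} \approx -0.0066381$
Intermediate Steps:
$q = -11$ ($q = 7 - 18 = -11$)
$T{\left(g,V \right)} = - 24 V - 15 g$
$\frac{1}{q + T{\left(- \frac{9}{31},6 \right)}} = \frac{1}{-11 - \left(144 + 15 \left(- \frac{9}{31}\right)\right)} = \frac{1}{-11 - \left(144 + 15 \left(\left(-9\right) \frac{1}{31}\right)\right)} = \frac{1}{-11 - \frac{4329}{31}} = \frac{1}{- \frac{4670}{31}} = - \frac{31}{4670}$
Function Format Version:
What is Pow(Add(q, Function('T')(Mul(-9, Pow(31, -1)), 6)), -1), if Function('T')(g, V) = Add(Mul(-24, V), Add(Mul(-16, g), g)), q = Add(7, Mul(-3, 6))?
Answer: Rational(-31, 4670) ≈ -0.0066381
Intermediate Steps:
q = -11 (q = Add(7, -18) = -11)
Function('T')(g, V) = Add(Mul(-24, V), Mul(-15, g))
Pow(Add(q, Function('T')(Mul(-9, Pow(31, -1)), 6)), -1) = Pow(Add(-11, Add(Mul(-24, 6), Mul(-15, Mul(-9, Pow(31, -1))))), -1) = Pow(Add(-11, Add(-144, Mul(-15, Mul(-9, Rational(1, 31))))), -1) = Pow(Add(-11, Add(-144, Mul(-15, Rational(-9, 31)))), -1) = Pow(Add(-11, Add(-144, Rational(135, 31))), -1) = Pow(Add(-11, Rational(-4329, 31)), -1) = Pow(Rational(-4670, 31), -1) = Rational(-31, 4670)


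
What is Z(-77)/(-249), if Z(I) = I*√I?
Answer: 77*I*√77/249 ≈ 2.7135*I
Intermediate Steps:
Z(I) = I^(3/2)
Z(-77)/(-249) = (-77)^(3/2)/(-249) = -77*I*√77*(-1/249) = 77*I*√77/249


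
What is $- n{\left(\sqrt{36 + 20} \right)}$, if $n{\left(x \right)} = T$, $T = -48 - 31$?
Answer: $79$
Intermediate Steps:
$T = -79$
$n{\left(x \right)} = -79$
$- n{\left(\sqrt{36 + 20} \right)} = \left(-1\right) \left(-79\right) = 79$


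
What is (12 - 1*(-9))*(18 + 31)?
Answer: 1029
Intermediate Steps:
(12 - 1*(-9))*(18 + 31) = (12 + 9)*49 = 21*49 = 1029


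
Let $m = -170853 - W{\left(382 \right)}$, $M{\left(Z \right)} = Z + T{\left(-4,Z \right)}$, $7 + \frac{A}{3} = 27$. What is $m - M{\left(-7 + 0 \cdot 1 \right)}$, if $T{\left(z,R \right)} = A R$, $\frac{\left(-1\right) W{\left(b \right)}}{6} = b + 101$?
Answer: $-167528$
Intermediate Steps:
$A = 60$ ($A = -21 + 3 \cdot 27 = -21 + 81 = 60$)
$W{\left(b \right)} = -606 - 6 b$ ($W{\left(b \right)} = - 6 \left(b + 101\right) = - 6 \left(101 + b\right) = -606 - 6 b$)
$T{\left(z,R \right)} = 60 R$
$M{\left(Z \right)} = 61 Z$ ($M{\left(Z \right)} = Z + 60 Z = 61 Z$)
$m = -167955$ ($m = -170853 - \left(-606 - 2292\right) = -170853 - -2898 = -170853 + 2898 = -167955$)
$m - M{\left(-7 + 0 \cdot 1 \right)} = -167955 - 61 \left(-7 + 0 \cdot 1\right) = -167955 - 61 \left(-7 + 0\right) = -167955 - 61 \left(-7\right) = -167955 - -427 = -167955 + 427 = -167528$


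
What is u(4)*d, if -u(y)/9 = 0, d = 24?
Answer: 0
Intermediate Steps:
u(y) = 0 (u(y) = -9*0 = 0)
u(4)*d = 0*24 = 0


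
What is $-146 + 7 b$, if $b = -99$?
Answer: $-839$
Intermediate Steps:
$-146 + 7 b = -146 + 7 \left(-99\right) = -146 - 693 = -839$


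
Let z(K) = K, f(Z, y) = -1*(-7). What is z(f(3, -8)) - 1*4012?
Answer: -4005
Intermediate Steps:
f(Z, y) = 7
z(f(3, -8)) - 1*4012 = 7 - 1*4012 = 7 - 4012 = -4005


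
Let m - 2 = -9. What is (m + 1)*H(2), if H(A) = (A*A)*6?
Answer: -144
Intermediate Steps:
H(A) = 6*A**2 (H(A) = A**2*6 = 6*A**2)
m = -7 (m = 2 - 9 = -7)
(m + 1)*H(2) = (-7 + 1)*(6*2**2) = -36*4 = -6*24 = -144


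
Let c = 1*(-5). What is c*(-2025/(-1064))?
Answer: -10125/1064 ≈ -9.5160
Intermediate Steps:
c = -5
c*(-2025/(-1064)) = -(-10125)/(-1064) = -(-10125)*(-1)/1064 = -5*2025/1064 = -10125/1064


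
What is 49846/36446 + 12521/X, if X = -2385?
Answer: -168728828/43461855 ≈ -3.8822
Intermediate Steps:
49846/36446 + 12521/X = 49846/36446 + 12521/(-2385) = 49846*(1/36446) + 12521*(-1/2385) = 24923/18223 - 12521/2385 = -168728828/43461855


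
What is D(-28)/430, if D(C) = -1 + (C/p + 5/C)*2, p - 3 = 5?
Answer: -117/6020 ≈ -0.019435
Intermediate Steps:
p = 8 (p = 3 + 5 = 8)
D(C) = -1 + 10/C + C/4 (D(C) = -1 + (C/8 + 5/C)*2 = -1 + (5/C + C/8)*2 = -1 + (10/C + C/4) = -1 + 10/C + C/4)
D(-28)/430 = (-1 + 10/(-28) + (1/4)*(-28))/430 = (-1 + 10*(-1/28) - 7)*(1/430) = (-1 - 5/14 - 7)*(1/430) = -117/14*1/430 = -117/6020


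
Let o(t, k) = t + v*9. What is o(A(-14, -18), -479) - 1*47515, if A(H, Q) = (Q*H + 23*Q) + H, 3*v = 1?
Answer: -47688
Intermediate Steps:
v = ⅓ (v = (⅓)*1 = ⅓ ≈ 0.33333)
A(H, Q) = H + 23*Q + H*Q (A(H, Q) = (H*Q + 23*Q) + H = (23*Q + H*Q) + H = H + 23*Q + H*Q)
o(t, k) = 3 + t (o(t, k) = t + (⅓)*9 = t + 3 = 3 + t)
o(A(-14, -18), -479) - 1*47515 = (3 + (-14 + 23*(-18) - 14*(-18))) - 1*47515 = (3 + (-14 - 414 + 252)) - 47515 = (3 - 176) - 47515 = -173 - 47515 = -47688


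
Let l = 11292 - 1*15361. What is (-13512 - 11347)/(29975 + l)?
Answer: -24859/25906 ≈ -0.95958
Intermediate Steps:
l = -4069 (l = 11292 - 15361 = -4069)
(-13512 - 11347)/(29975 + l) = (-13512 - 11347)/(29975 - 4069) = -24859/25906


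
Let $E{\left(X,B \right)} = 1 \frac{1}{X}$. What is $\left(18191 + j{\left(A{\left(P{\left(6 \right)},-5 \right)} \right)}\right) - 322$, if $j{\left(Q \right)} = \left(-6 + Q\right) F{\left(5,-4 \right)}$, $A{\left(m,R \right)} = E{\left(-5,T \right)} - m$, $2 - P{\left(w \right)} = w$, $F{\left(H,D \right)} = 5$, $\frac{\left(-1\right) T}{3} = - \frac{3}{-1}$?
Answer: $17858$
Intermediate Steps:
$T = -9$ ($T = - 3 \left(- \frac{3}{-1}\right) = - 3 \left(\left(-3\right) \left(-1\right)\right) = \left(-3\right) 3 = -9$)
$E{\left(X,B \right)} = \frac{1}{X}$
$P{\left(w \right)} = 2 - w$
$A{\left(m,R \right)} = - \frac{1}{5} - m$ ($A{\left(m,R \right)} = \frac{1}{-5} - m = - \frac{1}{5} - m$)
$j{\left(Q \right)} = -30 + 5 Q$ ($j{\left(Q \right)} = \left(-6 + Q\right) 5 = -30 + 5 Q$)
$\left(18191 + j{\left(A{\left(P{\left(6 \right)},-5 \right)} \right)}\right) - 322 = \left(18191 - \left(30 - 5 \left(- \frac{1}{5} - \left(2 - 6\right)\right)\right)\right) - 322 = \left(18191 - \left(30 - 5 \left(- \frac{1}{5} - -4\right)\right)\right) - 322 = \left(18191 - \left(30 - 5 \left(- \frac{1}{5} + 4\right)\right)\right) - 322 = \left(18191 + \left(-30 + 5 \cdot \frac{19}{5}\right)\right) - 322 = \left(18191 + \left(-30 + 19\right)\right) - 322 = \left(18191 - 11\right) - 322 = 18180 - 322 = 17858$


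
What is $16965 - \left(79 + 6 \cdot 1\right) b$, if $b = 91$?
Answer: $9230$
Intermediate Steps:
$16965 - \left(79 + 6 \cdot 1\right) b = 16965 - \left(79 + 6 \cdot 1\right) 91 = 16965 - \left(79 + 6\right) 91 = 16965 - 85 \cdot 91 = 16965 - 7735 = 9230$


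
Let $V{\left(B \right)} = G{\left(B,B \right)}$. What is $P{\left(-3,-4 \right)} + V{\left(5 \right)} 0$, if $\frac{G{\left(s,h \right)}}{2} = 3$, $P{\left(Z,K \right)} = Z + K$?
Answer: $-7$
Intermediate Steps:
$P{\left(Z,K \right)} = K + Z$
$G{\left(s,h \right)} = 6$ ($G{\left(s,h \right)} = 2 \cdot 3 = 6$)
$V{\left(B \right)} = 6$
$P{\left(-3,-4 \right)} + V{\left(5 \right)} 0 = \left(-4 - 3\right) + 6 \cdot 0 = -7 + 0 = -7$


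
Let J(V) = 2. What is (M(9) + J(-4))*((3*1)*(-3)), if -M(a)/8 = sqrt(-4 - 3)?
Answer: -18 + 72*I*sqrt(7) ≈ -18.0 + 190.49*I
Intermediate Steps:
M(a) = -8*I*sqrt(7) (M(a) = -8*sqrt(-4 - 3) = -8*I*sqrt(7))
(M(9) + J(-4))*((3*1)*(-3)) = (-8*I*sqrt(7) + 2)*((3*1)*(-3)) = (2 - 8*I*sqrt(7))*(3*(-3)) = (2 - 8*I*sqrt(7))*(-9) = -18 + 72*I*sqrt(7)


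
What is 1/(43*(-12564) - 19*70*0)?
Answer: -1/540252 ≈ -1.8510e-6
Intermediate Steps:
1/(43*(-12564) - 19*70*0) = 1/(-540252 - 1330*0) = 1/(-540252 + 0) = 1/(-540252) = -1/540252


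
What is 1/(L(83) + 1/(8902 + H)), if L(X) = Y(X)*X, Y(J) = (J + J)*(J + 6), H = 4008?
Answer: 12910/15830784221 ≈ 8.1550e-7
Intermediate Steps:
Y(J) = 2*J*(6 + J) (Y(J) = (2*J)*(6 + J) = 2*J*(6 + J))
L(X) = 2*X**2*(6 + X) (L(X) = (2*X*(6 + X))*X = 2*X**2*(6 + X))
1/(L(83) + 1/(8902 + H)) = 1/(2*83**2*(6 + 83) + 1/(8902 + 4008)) = 1/(2*6889*89 + 1/12910) = 1/(1226242 + 1/12910) = 1/(15830784221/12910) = 12910/15830784221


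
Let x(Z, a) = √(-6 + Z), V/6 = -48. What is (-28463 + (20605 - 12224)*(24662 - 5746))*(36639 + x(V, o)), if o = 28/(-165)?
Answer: 5807520862587 + 1109545731*I*√6 ≈ 5.8075e+12 + 2.7178e+9*I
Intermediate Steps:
o = -28/165 (o = 28*(-1/165) = -28/165 ≈ -0.16970)
V = -288 (V = 6*(-48) = -288)
(-28463 + (20605 - 12224)*(24662 - 5746))*(36639 + x(V, o)) = (-28463 + (20605 - 12224)*(24662 - 5746))*(36639 + √(-6 - 288)) = (-28463 + 8381*18916)*(36639 + √(-294)) = (-28463 + 158534996)*(36639 + 7*I*√6) = 158506533*(36639 + 7*I*√6) = 5807520862587 + 1109545731*I*√6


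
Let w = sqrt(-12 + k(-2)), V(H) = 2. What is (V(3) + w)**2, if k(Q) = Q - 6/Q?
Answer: (2 + I*sqrt(11))**2 ≈ -7.0 + 13.266*I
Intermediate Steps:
k(Q) = Q - 6/Q
w = I*sqrt(11) (w = sqrt(-12 + (-2 - 6/(-2))) = sqrt(-12 + (-2 - 6*(-1/2))) = sqrt(-12 + (-2 + 3)) = sqrt(-12 + 1) = sqrt(-11) = I*sqrt(11) ≈ 3.3166*I)
(V(3) + w)**2 = (2 + I*sqrt(11))**2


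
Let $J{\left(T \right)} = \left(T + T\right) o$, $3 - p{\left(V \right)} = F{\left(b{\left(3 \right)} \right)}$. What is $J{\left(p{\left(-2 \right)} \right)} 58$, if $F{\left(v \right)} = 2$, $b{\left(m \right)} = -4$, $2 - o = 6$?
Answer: $-464$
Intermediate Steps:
$o = -4$ ($o = 2 - 6 = -4$)
$p{\left(V \right)} = 1$ ($p{\left(V \right)} = 3 - 2 = 1$)
$J{\left(T \right)} = - 8 T$ ($J{\left(T \right)} = \left(T + T\right) \left(-4\right) = 2 T \left(-4\right) = - 8 T$)
$J{\left(p{\left(-2 \right)} \right)} 58 = \left(-8\right) 1 \cdot 58 = \left(-8\right) 58 = -464$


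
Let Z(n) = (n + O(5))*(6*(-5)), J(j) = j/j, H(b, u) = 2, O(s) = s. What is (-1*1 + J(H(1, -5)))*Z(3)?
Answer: 0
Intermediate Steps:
J(j) = 1
Z(n) = -150 - 30*n (Z(n) = (n + 5)*(6*(-5)) = (5 + n)*(-30) = -150 - 30*n)
(-1*1 + J(H(1, -5)))*Z(3) = (-1*1 + 1)*(-150 - 30*3) = (-1 + 1)*(-150 - 90) = 0*(-240) = 0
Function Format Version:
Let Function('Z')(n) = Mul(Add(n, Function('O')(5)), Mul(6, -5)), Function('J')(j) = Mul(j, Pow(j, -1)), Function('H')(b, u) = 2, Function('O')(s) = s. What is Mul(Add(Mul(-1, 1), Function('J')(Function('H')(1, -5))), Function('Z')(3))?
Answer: 0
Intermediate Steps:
Function('J')(j) = 1
Function('Z')(n) = Add(-150, Mul(-30, n)) (Function('Z')(n) = Mul(Add(n, 5), Mul(6, -5)) = Mul(Add(5, n), -30) = Add(-150, Mul(-30, n)))
Mul(Add(Mul(-1, 1), Function('J')(Function('H')(1, -5))), Function('Z')(3)) = Mul(Add(Mul(-1, 1), 1), Add(-150, Mul(-30, 3))) = Mul(Add(-1, 1), Add(-150, -90)) = Mul(0, -240) = 0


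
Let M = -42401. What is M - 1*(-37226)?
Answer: -5175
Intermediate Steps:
M - 1*(-37226) = -42401 - 1*(-37226) = -42401 + 37226 = -5175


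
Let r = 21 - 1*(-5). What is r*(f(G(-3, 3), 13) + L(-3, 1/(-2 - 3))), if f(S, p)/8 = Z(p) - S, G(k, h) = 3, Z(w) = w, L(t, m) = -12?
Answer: 1768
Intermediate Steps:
f(S, p) = -8*S + 8*p (f(S, p) = 8*(p - S) = -8*S + 8*p)
r = 26 (r = 21 + 5 = 26)
r*(f(G(-3, 3), 13) + L(-3, 1/(-2 - 3))) = 26*((-8*3 + 8*13) - 12) = 26*((-24 + 104) - 12) = 26*(80 - 12) = 26*68 = 1768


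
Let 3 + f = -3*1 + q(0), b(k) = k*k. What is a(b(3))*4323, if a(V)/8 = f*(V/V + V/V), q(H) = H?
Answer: -415008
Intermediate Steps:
b(k) = k**2
f = -6 (f = -3 + (-3*1 + 0) = -3 + (-3 + 0) = -3 - 3 = -6)
a(V) = -96 (a(V) = 8*(-6*(V/V + V/V)) = 8*(-6*(1 + 1)) = 8*(-6*2) = 8*(-12) = -96)
a(b(3))*4323 = -96*4323 = -415008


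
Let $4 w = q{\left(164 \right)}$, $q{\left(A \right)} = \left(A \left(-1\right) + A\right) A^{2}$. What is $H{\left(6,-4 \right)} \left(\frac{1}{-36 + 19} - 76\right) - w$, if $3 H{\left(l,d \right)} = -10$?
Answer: $\frac{4310}{17} \approx 253.53$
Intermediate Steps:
$H{\left(l,d \right)} = - \frac{10}{3}$ ($H{\left(l,d \right)} = \frac{1}{3} \left(-10\right) = - \frac{10}{3}$)
$q{\left(A \right)} = 0$ ($q{\left(A \right)} = \left(- A + A\right) A^{2} = 0 A^{2} = 0$)
$w = 0$ ($w = \frac{1}{4} \cdot 0 = 0$)
$H{\left(6,-4 \right)} \left(\frac{1}{-36 + 19} - 76\right) - w = - \frac{10 \left(\frac{1}{-36 + 19} - 76\right)}{3} - 0 = - \frac{10 \left(\frac{1}{-17} - 76\right)}{3} + 0 = - \frac{10 \left(- \frac{1}{17} - 76\right)}{3} + 0 = \left(- \frac{10}{3}\right) \left(- \frac{1293}{17}\right) + 0 = \frac{4310}{17} + 0 = \frac{4310}{17}$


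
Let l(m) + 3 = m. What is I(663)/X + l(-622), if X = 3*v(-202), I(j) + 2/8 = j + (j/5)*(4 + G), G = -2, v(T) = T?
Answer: -7593559/12120 ≈ -626.53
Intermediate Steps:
l(m) = -3 + m
I(j) = -¼ + 7*j/5 (I(j) = -¼ + (j + (j/5)*(4 - 2)) = -¼ + (j + (j*(⅕))*2) = -¼ + (j + (j/5)*2) = -¼ + (j + 2*j/5) = -¼ + 7*j/5)
X = -606 (X = 3*(-202) = -606)
I(663)/X + l(-622) = (-¼ + (7/5)*663)/(-606) + (-3 - 622) = (-¼ + 4641/5)*(-1/606) - 625 = (18559/20)*(-1/606) - 625 = -18559/12120 - 625 = -7593559/12120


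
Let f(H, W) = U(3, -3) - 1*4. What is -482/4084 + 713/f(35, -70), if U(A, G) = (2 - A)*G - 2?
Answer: -1456669/6126 ≈ -237.78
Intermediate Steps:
U(A, G) = -2 + G*(2 - A) (U(A, G) = G*(2 - A) - 2 = -2 + G*(2 - A))
f(H, W) = -3 (f(H, W) = (-2 + 2*(-3) - 1*3*(-3)) - 1*4 = (-2 - 6 + 9) - 4 = 1 - 4 = -3)
-482/4084 + 713/f(35, -70) = -482/4084 + 713/(-3) = -482*1/4084 + 713*(-⅓) = -241/2042 - 713/3 = -1456669/6126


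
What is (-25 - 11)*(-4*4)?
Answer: 576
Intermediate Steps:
(-25 - 11)*(-4*4) = -36*(-16) = 576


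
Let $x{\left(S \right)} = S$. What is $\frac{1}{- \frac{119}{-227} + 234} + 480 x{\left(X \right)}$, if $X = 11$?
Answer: $\frac{281091587}{53237} \approx 5280.0$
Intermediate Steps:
$\frac{1}{- \frac{119}{-227} + 234} + 480 x{\left(X \right)} = \frac{1}{- \frac{119}{-227} + 234} + 480 \cdot 11 = \frac{1}{\left(-119\right) \left(- \frac{1}{227}\right) + 234} + 5280 = \frac{1}{\frac{119}{227} + 234} + 5280 = \frac{1}{\frac{53237}{227}} + 5280 = \frac{227}{53237} + 5280 = \frac{281091587}{53237}$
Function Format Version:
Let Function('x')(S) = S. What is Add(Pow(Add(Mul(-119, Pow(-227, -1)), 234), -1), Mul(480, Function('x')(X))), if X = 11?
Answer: Rational(281091587, 53237) ≈ 5280.0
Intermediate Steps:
Add(Pow(Add(Mul(-119, Pow(-227, -1)), 234), -1), Mul(480, Function('x')(X))) = Add(Pow(Add(Mul(-119, Pow(-227, -1)), 234), -1), Mul(480, 11)) = Add(Pow(Add(Mul(-119, Rational(-1, 227)), 234), -1), 5280) = Add(Pow(Add(Rational(119, 227), 234), -1), 5280) = Add(Pow(Rational(53237, 227), -1), 5280) = Add(Rational(227, 53237), 5280) = Rational(281091587, 53237)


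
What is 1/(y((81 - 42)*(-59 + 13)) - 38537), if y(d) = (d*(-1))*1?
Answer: -1/36743 ≈ -2.7216e-5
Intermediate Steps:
y(d) = -d (y(d) = -d*1 = -d)
1/(y((81 - 42)*(-59 + 13)) - 38537) = 1/(-(81 - 42)*(-59 + 13) - 38537) = 1/(-39*(-46) - 38537) = 1/(-1*(-1794) - 38537) = 1/(1794 - 38537) = 1/(-36743) = -1/36743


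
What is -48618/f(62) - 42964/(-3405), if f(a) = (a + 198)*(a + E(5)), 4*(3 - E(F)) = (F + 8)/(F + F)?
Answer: 1113833704/114513555 ≈ 9.7267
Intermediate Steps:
E(F) = 3 - (8 + F)/(8*F) (E(F) = 3 - (F + 8)/(4*(F + F)) = 3 - (8 + F)/(4*(2*F)) = 3 - (8 + F)*1/(2*F)/4 = 3 - (8 + F)/(8*F))
f(a) = (198 + a)*(107/40 + a) (f(a) = (a + 198)*(a + (23/8 - 1/5)) = (198 + a)*(a + (23/8 - 1*⅕)) = (198 + a)*(a + (23/8 - ⅕)) = (198 + a)*(a + 107/40) = (198 + a)*(107/40 + a))
-48618/f(62) - 42964/(-3405) = -48618/(10593/20 + 62² + (8027/40)*62) - 42964/(-3405) = -48618/(10593/20 + 3844 + 248837/20) - 42964*(-1/3405) = -48618/33631/2 + 42964/3405 = -48618*2/33631 + 42964/3405 = -97236/33631 + 42964/3405 = 1113833704/114513555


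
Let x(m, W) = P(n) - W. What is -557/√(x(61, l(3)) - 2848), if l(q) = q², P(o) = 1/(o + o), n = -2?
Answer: 1114*I*√11429/11429 ≈ 10.42*I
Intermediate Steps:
P(o) = 1/(2*o)
x(m, W) = -¼ - W (x(m, W) = (½)/(-2) - W = (½)*(-½) - W = -¼ - W)
-557/√(x(61, l(3)) - 2848) = -557/√((-¼ - 1*3²) - 2848) = -557/√((-¼ - 1*9) - 2848) = -557/√((-¼ - 9) - 2848) = -557/√(-37/4 - 2848) = -557*(-2*I*√11429/11429) = -(-1114)*I*√11429/11429 = 1114*I*√11429/11429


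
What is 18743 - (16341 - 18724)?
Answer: 21126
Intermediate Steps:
18743 - (16341 - 18724) = 18743 - 1*(-2383) = 18743 + 2383 = 21126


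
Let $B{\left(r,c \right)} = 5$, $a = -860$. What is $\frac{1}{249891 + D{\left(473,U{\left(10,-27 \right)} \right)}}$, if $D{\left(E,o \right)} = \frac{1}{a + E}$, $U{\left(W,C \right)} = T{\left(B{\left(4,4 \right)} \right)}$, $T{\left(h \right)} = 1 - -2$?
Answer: $\frac{387}{96707816} \approx 4.0017 \cdot 10^{-6}$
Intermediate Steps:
$T{\left(h \right)} = 3$ ($T{\left(h \right)} = 1 + 2 = 3$)
$U{\left(W,C \right)} = 3$
$D{\left(E,o \right)} = \frac{1}{-860 + E}$
$\frac{1}{249891 + D{\left(473,U{\left(10,-27 \right)} \right)}} = \frac{1}{249891 + \frac{1}{-860 + 473}} = \frac{1}{249891 + \frac{1}{-387}} = \frac{1}{249891 - \frac{1}{387}} = \frac{1}{\frac{96707816}{387}} = \frac{387}{96707816}$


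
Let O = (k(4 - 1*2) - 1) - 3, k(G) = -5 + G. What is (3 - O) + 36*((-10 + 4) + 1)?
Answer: -170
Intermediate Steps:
O = -7 (O = ((-5 + (4 - 1*2)) - 1) - 3 = ((-5 + (4 - 2)) - 1) - 3 = ((-5 + 2) - 1) - 3 = (-3 - 1) - 3 = -4 - 3 = -7)
(3 - O) + 36*((-10 + 4) + 1) = (3 - 1*(-7)) + 36*((-10 + 4) + 1) = (3 + 7) + 36*(-6 + 1) = 10 + 36*(-5) = 10 - 180 = -170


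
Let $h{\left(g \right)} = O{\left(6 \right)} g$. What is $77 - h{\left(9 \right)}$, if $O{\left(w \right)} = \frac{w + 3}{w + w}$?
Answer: $\frac{281}{4} \approx 70.25$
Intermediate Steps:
$O{\left(w \right)} = \frac{3 + w}{2 w}$
$h{\left(g \right)} = \frac{3 g}{4}$ ($h{\left(g \right)} = \frac{3 + 6}{2 \cdot 6} g = \frac{1}{2} \cdot \frac{1}{6} \cdot 9 g = \frac{3 g}{4}$)
$77 - h{\left(9 \right)} = 77 - \frac{3}{4} \cdot 9 = 77 - \frac{27}{4} = \frac{281}{4}$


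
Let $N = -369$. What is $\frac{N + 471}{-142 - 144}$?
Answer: $- \frac{51}{143} \approx -0.35664$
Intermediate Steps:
$\frac{N + 471}{-142 - 144} = \frac{-369 + 471}{-142 - 144} = \frac{102}{-286} = 102 \left(- \frac{1}{286}\right) = - \frac{51}{143}$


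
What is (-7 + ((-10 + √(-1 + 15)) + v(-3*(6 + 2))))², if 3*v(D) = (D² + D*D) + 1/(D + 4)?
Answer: 484886761/3600 + 22019*√14/30 ≈ 1.3744e+5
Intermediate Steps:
v(D) = 1/(3*(4 + D)) + 2*D²/3 (v(D) = ((D² + D*D) + 1/(D + 4))/3 = ((D² + D²) + 1/(4 + D))/3 = (2*D² + 1/(4 + D))/3 = (1/(4 + D) + 2*D²)/3 = 1/(3*(4 + D)) + 2*D²/3)
(-7 + ((-10 + √(-1 + 15)) + v(-3*(6 + 2))))² = (-7 + ((-10 + √(-1 + 15)) + (1 + 2*(-3*(6 + 2))³ + 8*(-3*(6 + 2))²)/(3*(4 - 3*(6 + 2)))))² = (-7 + ((-10 + √14) + (1 + 2*(-3*8)³ + 8*(-3*8)²)/(3*(4 - 3*8))))² = (-7 + ((-10 + √14) + (1 + 2*(-24)³ + 8*(-24)²)/(3*(4 - 24))))² = (-7 + ((-10 + √14) + (⅓)*(1 + 2*(-13824) + 8*576)/(-20)))² = (-7 + ((-10 + √14) + (⅓)*(-1/20)*(1 - 27648 + 4608)))² = (-7 + ((-10 + √14) + (⅓)*(-1/20)*(-23039)))² = (-7 + ((-10 + √14) + 23039/60))² = (-7 + (22439/60 + √14))² = (22019/60 + √14)²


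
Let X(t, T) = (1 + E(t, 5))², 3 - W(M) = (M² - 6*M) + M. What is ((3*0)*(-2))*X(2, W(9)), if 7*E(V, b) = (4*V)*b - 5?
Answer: 0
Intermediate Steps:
E(V, b) = -5/7 + 4*V*b/7 (E(V, b) = ((4*V)*b - 5)/7 = (4*V*b - 5)/7 = (-5 + 4*V*b)/7 = -5/7 + 4*V*b/7)
W(M) = 3 - M² + 5*M (W(M) = 3 - ((M² - 6*M) + M) = 3 - (M² - 5*M) = 3 + (-M² + 5*M) = 3 - M² + 5*M)
X(t, T) = (2/7 + 20*t/7)² (X(t, T) = (1 + (-5/7 + (4/7)*t*5))² = (1 + (-5/7 + 20*t/7))² = (2/7 + 20*t/7)²)
((3*0)*(-2))*X(2, W(9)) = ((3*0)*(-2))*(4*(1 + 10*2)²/49) = (0*(-2))*(4*(1 + 20)²/49) = 0*((4/49)*21²) = 0*((4/49)*441) = 0*36 = 0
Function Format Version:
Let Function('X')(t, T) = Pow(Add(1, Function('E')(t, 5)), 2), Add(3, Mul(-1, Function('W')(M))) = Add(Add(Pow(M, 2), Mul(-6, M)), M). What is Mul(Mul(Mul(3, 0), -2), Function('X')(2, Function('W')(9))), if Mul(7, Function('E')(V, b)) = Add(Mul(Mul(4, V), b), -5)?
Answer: 0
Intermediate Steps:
Function('E')(V, b) = Add(Rational(-5, 7), Mul(Rational(4, 7), V, b)) (Function('E')(V, b) = Mul(Rational(1, 7), Add(Mul(Mul(4, V), b), -5)) = Mul(Rational(1, 7), Add(Mul(4, V, b), -5)) = Mul(Rational(1, 7), Add(-5, Mul(4, V, b))) = Add(Rational(-5, 7), Mul(Rational(4, 7), V, b)))
Function('W')(M) = Add(3, Mul(-1, Pow(M, 2)), Mul(5, M)) (Function('W')(M) = Add(3, Mul(-1, Add(Add(Pow(M, 2), Mul(-6, M)), M))) = Add(3, Mul(-1, Add(Pow(M, 2), Mul(-5, M)))) = Add(3, Add(Mul(-1, Pow(M, 2)), Mul(5, M))) = Add(3, Mul(-1, Pow(M, 2)), Mul(5, M)))
Function('X')(t, T) = Pow(Add(Rational(2, 7), Mul(Rational(20, 7), t)), 2) (Function('X')(t, T) = Pow(Add(1, Add(Rational(-5, 7), Mul(Rational(4, 7), t, 5))), 2) = Pow(Add(1, Add(Rational(-5, 7), Mul(Rational(20, 7), t))), 2) = Pow(Add(Rational(2, 7), Mul(Rational(20, 7), t)), 2))
Mul(Mul(Mul(3, 0), -2), Function('X')(2, Function('W')(9))) = Mul(Mul(Mul(3, 0), -2), Mul(Rational(4, 49), Pow(Add(1, Mul(10, 2)), 2))) = Mul(Mul(0, -2), Mul(Rational(4, 49), Pow(Add(1, 20), 2))) = Mul(0, Mul(Rational(4, 49), Pow(21, 2))) = Mul(0, Mul(Rational(4, 49), 441)) = Mul(0, 36) = 0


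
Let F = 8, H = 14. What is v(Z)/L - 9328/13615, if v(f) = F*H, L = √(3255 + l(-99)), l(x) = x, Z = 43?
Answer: -9328/13615 + 56*√789/789 ≈ 1.3085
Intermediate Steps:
L = 2*√789 (L = √(3255 - 99) = √3156 = 2*√789 ≈ 56.178)
v(f) = 112 (v(f) = 8*14 = 112)
v(Z)/L - 9328/13615 = 112/((2*√789)) - 9328/13615 = 112*(√789/1578) - 9328*1/13615 = 56*√789/789 - 9328/13615 = -9328/13615 + 56*√789/789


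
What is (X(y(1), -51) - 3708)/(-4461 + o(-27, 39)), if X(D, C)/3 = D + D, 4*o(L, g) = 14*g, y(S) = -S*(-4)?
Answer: 2456/2883 ≈ 0.85189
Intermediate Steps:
y(S) = 4*S
o(L, g) = 7*g/2 (o(L, g) = (14*g)/4 = 7*g/2)
X(D, C) = 6*D (X(D, C) = 3*(D + D) = 3*(2*D) = 6*D)
(X(y(1), -51) - 3708)/(-4461 + o(-27, 39)) = (6*(4*1) - 3708)/(-4461 + (7/2)*39) = (6*4 - 3708)/(-4461 + 273/2) = (24 - 3708)/(-8649/2) = -3684*(-2/8649) = 2456/2883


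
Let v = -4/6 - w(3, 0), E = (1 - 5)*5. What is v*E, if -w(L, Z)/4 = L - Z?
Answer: -680/3 ≈ -226.67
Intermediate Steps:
w(L, Z) = -4*L + 4*Z (w(L, Z) = -4*(L - Z) = -4*L + 4*Z)
E = -20 (E = -4*5 = -20)
v = 34/3 (v = -4/6 - (-4*3 + 4*0) = -4*⅙ - (-12 + 0) = -⅔ - 1*(-12) = -⅔ + 12 = 34/3 ≈ 11.333)
v*E = (34/3)*(-20) = -680/3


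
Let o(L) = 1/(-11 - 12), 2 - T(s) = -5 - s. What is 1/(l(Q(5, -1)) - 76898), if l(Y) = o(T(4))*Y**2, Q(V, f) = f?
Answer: -23/1768655 ≈ -1.3004e-5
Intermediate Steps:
T(s) = 7 + s (T(s) = 2 - (-5 - s) = 2 + (5 + s) = 7 + s)
o(L) = -1/23 (o(L) = 1/(-23) = -1/23)
l(Y) = -Y**2/23
1/(l(Q(5, -1)) - 76898) = 1/(-1/23*(-1)**2 - 76898) = 1/(-1/23*1 - 76898) = 1/(-1/23 - 76898) = 1/(-1768655/23) = -23/1768655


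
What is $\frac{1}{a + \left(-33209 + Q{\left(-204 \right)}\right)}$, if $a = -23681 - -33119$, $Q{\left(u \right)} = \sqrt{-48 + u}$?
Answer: $- \frac{23771}{565060693} - \frac{6 i \sqrt{7}}{565060693} \approx -4.2068 \cdot 10^{-5} - 2.8093 \cdot 10^{-8} i$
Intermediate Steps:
$a = 9438$ ($a = -23681 + 33119 = 9438$)
$\frac{1}{a + \left(-33209 + Q{\left(-204 \right)}\right)} = \frac{1}{9438 - \left(33209 - \sqrt{-48 - 204}\right)} = \frac{1}{9438 - \left(33209 - \sqrt{-252}\right)} = \frac{1}{9438 - \left(33209 - 6 i \sqrt{7}\right)} = \frac{1}{-23771 + 6 i \sqrt{7}}$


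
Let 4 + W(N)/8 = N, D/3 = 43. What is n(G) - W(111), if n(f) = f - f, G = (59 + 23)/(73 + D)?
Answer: -856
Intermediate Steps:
D = 129 (D = 3*43 = 129)
W(N) = -32 + 8*N
G = 41/101 (G = (59 + 23)/(73 + 129) = 82/202 = 82*(1/202) = 41/101 ≈ 0.40594)
n(f) = 0
n(G) - W(111) = 0 - (-32 + 8*111) = 0 - (-32 + 888) = 0 - 1*856 = 0 - 856 = -856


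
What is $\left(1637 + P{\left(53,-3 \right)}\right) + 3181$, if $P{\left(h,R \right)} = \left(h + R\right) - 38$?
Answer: $4830$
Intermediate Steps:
$P{\left(h,R \right)} = -38 + R + h$ ($P{\left(h,R \right)} = \left(R + h\right) - 38 = -38 + R + h$)
$\left(1637 + P{\left(53,-3 \right)}\right) + 3181 = \left(1637 - -12\right) + 3181 = \left(1637 + 12\right) + 3181 = 1649 + 3181 = 4830$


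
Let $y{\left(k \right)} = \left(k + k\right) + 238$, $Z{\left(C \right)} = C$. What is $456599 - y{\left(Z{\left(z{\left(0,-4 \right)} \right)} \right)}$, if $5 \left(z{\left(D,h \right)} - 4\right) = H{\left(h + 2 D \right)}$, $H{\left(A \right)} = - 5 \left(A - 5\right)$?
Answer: $456335$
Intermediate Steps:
$H{\left(A \right)} = 25 - 5 A$ ($H{\left(A \right)} = - 5 \left(-5 + A\right) = 25 - 5 A$)
$z{\left(D,h \right)} = 9 - h - 2 D$ ($z{\left(D,h \right)} = 4 + \frac{25 - 5 \left(h + 2 D\right)}{5} = 4 + \frac{25 - \left(5 h + 10 D\right)}{5} = 4 + \frac{25 - 10 D - 5 h}{5} = 4 - \left(-5 + h + 2 D\right) = 9 - h - 2 D$)
$y{\left(k \right)} = 238 + 2 k$ ($y{\left(k \right)} = 2 k + 238 = 238 + 2 k$)
$456599 - y{\left(Z{\left(z{\left(0,-4 \right)} \right)} \right)} = 456599 - \left(238 + 2 \left(9 - -4 - 0\right)\right) = 456599 - \left(238 + 2 \left(9 + 4 + 0\right)\right) = 456599 - \left(238 + 2 \cdot 13\right) = 456599 - \left(238 + 26\right) = 456599 - 264 = 456335$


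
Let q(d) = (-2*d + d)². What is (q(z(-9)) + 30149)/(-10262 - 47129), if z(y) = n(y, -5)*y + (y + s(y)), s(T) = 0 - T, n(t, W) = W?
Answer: -32174/57391 ≈ -0.56061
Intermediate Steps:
s(T) = -T
z(y) = -5*y (z(y) = -5*y + (y - y) = -5*y + 0 = -5*y)
q(d) = d² (q(d) = (-d)² = d²)
(q(z(-9)) + 30149)/(-10262 - 47129) = ((-5*(-9))² + 30149)/(-10262 - 47129) = (45² + 30149)/(-57391) = (2025 + 30149)*(-1/57391) = 32174*(-1/57391) = -32174/57391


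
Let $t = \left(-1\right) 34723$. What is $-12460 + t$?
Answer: $-47183$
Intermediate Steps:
$t = -34723$
$-12460 + t = -12460 - 34723 = -47183$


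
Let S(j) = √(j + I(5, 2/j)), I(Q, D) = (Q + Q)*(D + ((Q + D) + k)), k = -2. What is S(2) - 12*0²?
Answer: 2*√13 ≈ 7.2111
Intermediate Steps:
I(Q, D) = 2*Q*(-2 + Q + 2*D) (I(Q, D) = (Q + Q)*(D + ((Q + D) - 2)) = (2*Q)*(D + ((D + Q) - 2)) = (2*Q)*(D + (-2 + D + Q)) = (2*Q)*(-2 + Q + 2*D) = 2*Q*(-2 + Q + 2*D))
S(j) = √(30 + j + 40/j) (S(j) = √(j + 2*5*(-2 + 5 + 2*(2/j))) = √(j + 2*5*(-2 + 5 + 4/j)) = √(j + 2*5*(3 + 4/j)) = √(j + (30 + 40/j)) = √(30 + j + 40/j))
S(2) - 12*0² = √(30 + 2 + 40/2) - 12*0² = √(30 + 2 + 40*(½)) - 12*0 = √(30 + 2 + 20) + 0 = √52 + 0 = 2*√13 + 0 = 2*√13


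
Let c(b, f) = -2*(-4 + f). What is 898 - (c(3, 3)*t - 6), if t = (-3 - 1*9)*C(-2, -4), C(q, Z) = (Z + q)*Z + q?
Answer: 1432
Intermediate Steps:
c(b, f) = 8 - 2*f
C(q, Z) = q + Z*(Z + q) (C(q, Z) = Z*(Z + q) + q = q + Z*(Z + q))
t = -264 (t = (-3 - 1*9)*(-2 + (-4)² - 4*(-2)) = (-3 - 9)*(-2 + 16 + 8) = -12*22 = -264)
898 - (c(3, 3)*t - 6) = 898 - ((8 - 2*3)*(-264) - 6) = 898 - ((8 - 6)*(-264) - 6) = 898 - (2*(-264) - 6) = 898 - (-528 - 6) = 898 - 1*(-534) = 898 + 534 = 1432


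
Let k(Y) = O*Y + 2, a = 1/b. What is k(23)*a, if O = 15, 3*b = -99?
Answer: -347/33 ≈ -10.515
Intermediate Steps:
b = -33 (b = (⅓)*(-99) = -33)
a = -1/33 (a = 1/(-33) = -1/33 ≈ -0.030303)
k(Y) = 2 + 15*Y (k(Y) = 15*Y + 2 = 2 + 15*Y)
k(23)*a = (2 + 15*23)*(-1/33) = (2 + 345)*(-1/33) = 347*(-1/33) = -347/33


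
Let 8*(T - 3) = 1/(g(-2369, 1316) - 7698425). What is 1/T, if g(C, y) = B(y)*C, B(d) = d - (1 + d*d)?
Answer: 32735625632/98206876897 ≈ 0.33333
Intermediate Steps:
B(d) = -1 + d - d**2 (B(d) = d - (1 + d**2) = d + (-1 - d**2) = -1 + d - d**2)
g(C, y) = C*(-1 + y - y**2) (g(C, y) = (-1 + y - y**2)*C = C*(-1 + y - y**2))
T = 98206876897/32735625632 (T = 3 + 1/(8*(-2369*(-1 + 1316 - 1*1316**2) - 7698425)) = 3 + 1/(8*(-2369*(-1 + 1316 - 1*1731856) - 7698425)) = 3 + 1/(8*(-2369*(-1 + 1316 - 1731856) - 7698425)) = 3 + 1/(8*(-2369*(-1730541) - 7698425)) = 3 + 1/(8*(4099651629 - 7698425)) = 3 + (1/8)/4091953204 = 3 + (1/8)*(1/4091953204) = 3 + 1/32735625632 = 98206876897/32735625632 ≈ 3.0000)
1/T = 1/(98206876897/32735625632) = 32735625632/98206876897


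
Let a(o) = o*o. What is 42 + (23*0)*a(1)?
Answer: 42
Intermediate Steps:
a(o) = o**2
42 + (23*0)*a(1) = 42 + (23*0)*1**2 = 42 + 0*1 = 42 + 0 = 42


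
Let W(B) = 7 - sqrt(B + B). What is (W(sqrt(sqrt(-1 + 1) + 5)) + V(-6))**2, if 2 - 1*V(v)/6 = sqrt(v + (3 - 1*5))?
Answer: (-19 + sqrt(2)*5**(1/4) + 12*I*sqrt(2))**2 ≈ -2.888 - 573.1*I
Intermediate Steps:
V(v) = 12 - 6*sqrt(-2 + v) (V(v) = 12 - 6*sqrt(v + (3 - 1*5)) = 12 - 6*sqrt(v + (3 - 5)) = 12 - 6*sqrt(v - 2) = 12 - 6*sqrt(-2 + v))
W(B) = 7 - sqrt(2)*sqrt(B) (W(B) = 7 - sqrt(2*B) = 7 - sqrt(2)*sqrt(B))
(W(sqrt(sqrt(-1 + 1) + 5)) + V(-6))**2 = ((7 - sqrt(2)*sqrt(sqrt(sqrt(-1 + 1) + 5))) + (12 - 6*sqrt(-2 - 6)))**2 = ((7 - sqrt(2)*sqrt(sqrt(sqrt(0) + 5))) + (12 - 12*I*sqrt(2)))**2 = ((7 - sqrt(2)*sqrt(sqrt(0 + 5))) + (12 - 12*I*sqrt(2)))**2 = ((7 - sqrt(2)*sqrt(sqrt(5))) + (12 - 12*I*sqrt(2)))**2 = ((7 - sqrt(2)*5**(1/4)) + (12 - 12*I*sqrt(2)))**2 = (19 - sqrt(2)*5**(1/4) - 12*I*sqrt(2))**2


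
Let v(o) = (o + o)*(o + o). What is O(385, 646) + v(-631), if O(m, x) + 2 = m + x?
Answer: 1593673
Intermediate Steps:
O(m, x) = -2 + m + x (O(m, x) = -2 + (m + x) = -2 + m + x)
v(o) = 4*o**2 (v(o) = (2*o)*(2*o) = 4*o**2)
O(385, 646) + v(-631) = (-2 + 385 + 646) + 4*(-631)**2 = 1029 + 4*398161 = 1029 + 1592644 = 1593673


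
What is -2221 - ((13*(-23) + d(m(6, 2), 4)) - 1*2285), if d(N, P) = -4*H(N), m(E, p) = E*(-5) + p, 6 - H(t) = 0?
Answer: 387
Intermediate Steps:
H(t) = 6 (H(t) = 6 - 1*0 = 6 + 0 = 6)
m(E, p) = p - 5*E (m(E, p) = -5*E + p = p - 5*E)
d(N, P) = -24 (d(N, P) = -4*6 = -24)
-2221 - ((13*(-23) + d(m(6, 2), 4)) - 1*2285) = -2221 - ((13*(-23) - 24) - 1*2285) = -2221 - ((-299 - 24) - 2285) = -2221 - (-323 - 2285) = -2221 - 1*(-2608) = -2221 + 2608 = 387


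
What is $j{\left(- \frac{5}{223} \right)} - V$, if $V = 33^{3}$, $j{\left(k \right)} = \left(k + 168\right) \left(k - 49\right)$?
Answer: $- \frac{2196612861}{49729} \approx -44172.0$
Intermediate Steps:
$j{\left(k \right)} = \left(-49 + k\right) \left(168 + k\right)$ ($j{\left(k \right)} = \left(168 + k\right) \left(-49 + k\right) = \left(-49 + k\right) \left(168 + k\right)$)
$V = 35937$
$j{\left(- \frac{5}{223} \right)} - V = \left(-8232 + \left(- \frac{5}{223}\right)^{2} + 119 \left(- \frac{5}{223}\right)\right) - 35937 = \left(-8232 + \frac{25}{49729} - \frac{595}{223}\right) - 35937 = - \frac{409501788}{49729} - 35937 = - \frac{2196612861}{49729}$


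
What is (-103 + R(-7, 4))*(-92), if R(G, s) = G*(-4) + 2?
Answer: 6716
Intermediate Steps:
R(G, s) = 2 - 4*G (R(G, s) = -4*G + 2 = 2 - 4*G)
(-103 + R(-7, 4))*(-92) = (-103 + (2 - 4*(-7)))*(-92) = (-103 + (2 + 28))*(-92) = (-103 + 30)*(-92) = -73*(-92) = 6716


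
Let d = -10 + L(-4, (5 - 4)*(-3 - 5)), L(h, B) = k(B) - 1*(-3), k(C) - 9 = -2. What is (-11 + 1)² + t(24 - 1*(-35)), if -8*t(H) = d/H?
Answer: 100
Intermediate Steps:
k(C) = 7 (k(C) = 9 - 2 = 7)
L(h, B) = 10 (L(h, B) = 7 - 1*(-3) = 7 + 3 = 10)
d = 0 (d = -10 + 10 = 0)
t(H) = 0 (t(H) = -0/H = -⅛*0 = 0)
(-11 + 1)² + t(24 - 1*(-35)) = (-11 + 1)² + 0 = (-10)² + 0 = 100 + 0 = 100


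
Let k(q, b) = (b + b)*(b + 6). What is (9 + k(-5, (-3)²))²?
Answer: 77841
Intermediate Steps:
k(q, b) = 2*b*(6 + b) (k(q, b) = (2*b)*(6 + b) = 2*b*(6 + b))
(9 + k(-5, (-3)²))² = (9 + 2*(-3)²*(6 + (-3)²))² = (9 + 2*9*(6 + 9))² = (9 + 2*9*15)² = (9 + 270)² = 279² = 77841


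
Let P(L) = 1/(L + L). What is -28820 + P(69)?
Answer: -3977159/138 ≈ -28820.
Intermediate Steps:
P(L) = 1/(2*L)
-28820 + P(69) = -28820 + (1/2)/69 = -28820 + (1/2)*(1/69) = -28820 + 1/138 = -3977159/138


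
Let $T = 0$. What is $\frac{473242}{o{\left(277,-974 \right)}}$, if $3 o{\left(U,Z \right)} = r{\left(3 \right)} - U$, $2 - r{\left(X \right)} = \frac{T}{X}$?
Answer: $- \frac{129066}{25} \approx -5162.6$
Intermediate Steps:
$r{\left(X \right)} = 2$ ($r{\left(X \right)} = 2 - \frac{0}{X} = 2 - 0 = 2 + 0 = 2$)
$o{\left(U,Z \right)} = \frac{2}{3} - \frac{U}{3}$ ($o{\left(U,Z \right)} = \frac{2 - U}{3} = \frac{2}{3} - \frac{U}{3}$)
$\frac{473242}{o{\left(277,-974 \right)}} = \frac{473242}{\frac{2}{3} - \frac{277}{3}} = \frac{473242}{- \frac{275}{3}} = 473242 \left(- \frac{3}{275}\right) = - \frac{129066}{25}$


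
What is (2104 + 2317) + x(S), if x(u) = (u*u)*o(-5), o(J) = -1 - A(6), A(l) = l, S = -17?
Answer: 2398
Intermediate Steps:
o(J) = -7 (o(J) = -1 - 1*6 = -1 - 6 = -7)
x(u) = -7*u² (x(u) = (u*u)*(-7) = u²*(-7) = -7*u²)
(2104 + 2317) + x(S) = (2104 + 2317) - 7*(-17)² = 4421 - 7*289 = 4421 - 2023 = 2398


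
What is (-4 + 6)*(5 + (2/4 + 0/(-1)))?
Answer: 11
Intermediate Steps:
(-4 + 6)*(5 + (2/4 + 0/(-1))) = 2*(5 + (2*(1/4) + 0*(-1))) = 2*(5 + (1/2 + 0)) = 2*(5 + 1/2) = 2*(11/2) = 11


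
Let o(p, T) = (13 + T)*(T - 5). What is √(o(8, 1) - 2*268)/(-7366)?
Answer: -2*I*√37/3683 ≈ -0.0033032*I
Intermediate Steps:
o(p, T) = (-5 + T)*(13 + T) (o(p, T) = (13 + T)*(-5 + T) = (-5 + T)*(13 + T))
√(o(8, 1) - 2*268)/(-7366) = √((-65 + 1² + 8*1) - 2*268)/(-7366) = √((-65 + 1 + 8) - 536)*(-1/7366) = √(-56 - 536)*(-1/7366) = √(-592)*(-1/7366) = (4*I*√37)*(-1/7366) = -2*I*√37/3683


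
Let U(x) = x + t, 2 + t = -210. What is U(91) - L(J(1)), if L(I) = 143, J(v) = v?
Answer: -264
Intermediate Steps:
t = -212 (t = -2 - 210 = -212)
U(x) = -212 + x (U(x) = x - 212 = -212 + x)
U(91) - L(J(1)) = (-212 + 91) - 1*143 = -121 - 143 = -264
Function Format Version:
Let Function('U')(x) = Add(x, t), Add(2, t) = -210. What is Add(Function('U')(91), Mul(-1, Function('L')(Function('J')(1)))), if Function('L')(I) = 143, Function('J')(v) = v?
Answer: -264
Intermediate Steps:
t = -212 (t = Add(-2, -210) = -212)
Function('U')(x) = Add(-212, x) (Function('U')(x) = Add(x, -212) = Add(-212, x))
Add(Function('U')(91), Mul(-1, Function('L')(Function('J')(1)))) = Add(Add(-212, 91), Mul(-1, 143)) = Add(-121, -143) = -264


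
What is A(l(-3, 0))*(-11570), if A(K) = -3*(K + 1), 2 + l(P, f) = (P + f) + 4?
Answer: 0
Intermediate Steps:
l(P, f) = 2 + P + f (l(P, f) = -2 + ((P + f) + 4) = -2 + (4 + P + f) = 2 + P + f)
A(K) = -3 - 3*K (A(K) = -3*(1 + K) = -3 - 3*K)
A(l(-3, 0))*(-11570) = (-3 - 3*(2 - 3 + 0))*(-11570) = (-3 - 3*(-1))*(-11570) = (-3 + 3)*(-11570) = 0*(-11570) = 0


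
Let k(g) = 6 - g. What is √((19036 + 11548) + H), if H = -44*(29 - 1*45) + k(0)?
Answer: √31294 ≈ 176.90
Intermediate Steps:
H = 710 (H = -44*(29 - 1*45) + (6 - 1*0) = -44*(29 - 45) + (6 + 0) = -44*(-16) + 6 = 704 + 6 = 710)
√((19036 + 11548) + H) = √((19036 + 11548) + 710) = √(30584 + 710) = √31294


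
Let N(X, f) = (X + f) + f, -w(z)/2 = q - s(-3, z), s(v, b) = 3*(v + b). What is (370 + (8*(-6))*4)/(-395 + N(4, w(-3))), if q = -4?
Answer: -178/447 ≈ -0.39821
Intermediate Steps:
s(v, b) = 3*b + 3*v (s(v, b) = 3*(b + v) = 3*b + 3*v)
w(z) = -10 + 6*z (w(z) = -2*(-4 - (3*z + 3*(-3))) = -2*(-4 - (3*z - 9)) = -2*(-4 - (-9 + 3*z)) = -2*(-4 + (9 - 3*z)) = -2*(5 - 3*z) = -10 + 6*z)
N(X, f) = X + 2*f
(370 + (8*(-6))*4)/(-395 + N(4, w(-3))) = (370 + (8*(-6))*4)/(-395 + (4 + 2*(-10 + 6*(-3)))) = (370 - 48*4)/(-395 + (4 + 2*(-10 - 18))) = (370 - 192)/(-395 + (4 + 2*(-28))) = 178/(-395 + (4 - 56)) = 178/(-395 - 52) = 178/(-447) = 178*(-1/447) = -178/447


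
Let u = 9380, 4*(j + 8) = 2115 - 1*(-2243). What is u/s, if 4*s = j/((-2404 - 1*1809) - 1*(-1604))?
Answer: -27968480/309 ≈ -90513.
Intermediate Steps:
j = 2163/2 (j = -8 + (2115 - 1*(-2243))/4 = -8 + (2115 + 2243)/4 = -8 + (1/4)*4358 = -8 + 2179/2 = 2163/2 ≈ 1081.5)
s = -2163/20872 (s = (2163/(2*((-2404 - 1*1809) - 1*(-1604))))/4 = (2163/(2*((-2404 - 1809) + 1604)))/4 = (2163/(2*(-4213 + 1604)))/4 = ((2163/2)/(-2609))/4 = ((2163/2)*(-1/2609))/4 = (1/4)*(-2163/5218) = -2163/20872 ≈ -0.10363)
u/s = 9380/(-2163/20872) = 9380*(-20872/2163) = -27968480/309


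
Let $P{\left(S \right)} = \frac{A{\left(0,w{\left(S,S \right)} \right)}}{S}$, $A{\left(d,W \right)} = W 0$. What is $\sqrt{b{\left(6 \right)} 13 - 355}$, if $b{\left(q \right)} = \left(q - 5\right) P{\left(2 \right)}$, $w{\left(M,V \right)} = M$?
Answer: $i \sqrt{355} \approx 18.841 i$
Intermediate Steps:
$A{\left(d,W \right)} = 0$
$P{\left(S \right)} = 0$ ($P{\left(S \right)} = \frac{0}{S} = 0$)
$b{\left(q \right)} = 0$ ($b{\left(q \right)} = \left(q - 5\right) 0 = \left(-5 + q\right) 0 = 0$)
$\sqrt{b{\left(6 \right)} 13 - 355} = \sqrt{0 \cdot 13 - 355} = \sqrt{0 - 355} = \sqrt{-355} = i \sqrt{355}$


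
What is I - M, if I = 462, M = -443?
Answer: 905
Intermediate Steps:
I - M = 462 - 1*(-443) = 462 + 443 = 905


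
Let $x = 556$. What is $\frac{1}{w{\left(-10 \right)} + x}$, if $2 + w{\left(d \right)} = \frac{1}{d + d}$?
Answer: $\frac{20}{11079} \approx 0.0018052$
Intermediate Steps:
$w{\left(d \right)} = -2 + \frac{1}{2 d}$ ($w{\left(d \right)} = -2 + \frac{1}{d + d} = -2 + \frac{1}{2 d}$)
$\frac{1}{w{\left(-10 \right)} + x} = \frac{1}{\left(-2 + \frac{1}{2 \left(-10\right)}\right) + 556} = \frac{1}{\left(-2 + \frac{1}{2} \left(- \frac{1}{10}\right)\right) + 556} = \frac{1}{\left(-2 - \frac{1}{20}\right) + 556} = \frac{1}{- \frac{41}{20} + 556} = \frac{1}{\frac{11079}{20}} = \frac{20}{11079}$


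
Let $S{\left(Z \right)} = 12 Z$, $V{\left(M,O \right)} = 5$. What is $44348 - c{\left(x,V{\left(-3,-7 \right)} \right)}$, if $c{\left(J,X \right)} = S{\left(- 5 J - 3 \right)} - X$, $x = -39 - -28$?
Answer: $43729$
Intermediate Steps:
$x = -11$ ($x = -39 + 28 = -11$)
$c{\left(J,X \right)} = -36 - X - 60 J$ ($c{\left(J,X \right)} = 12 \left(- 5 J - 3\right) - X = 12 \left(-3 - 5 J\right) - X = \left(-36 - 60 J\right) - X = -36 - X - 60 J$)
$44348 - c{\left(x,V{\left(-3,-7 \right)} \right)} = 44348 - \left(-36 - 5 - -660\right) = 44348 - \left(-36 - 5 + 660\right) = 44348 - 619 = 43729$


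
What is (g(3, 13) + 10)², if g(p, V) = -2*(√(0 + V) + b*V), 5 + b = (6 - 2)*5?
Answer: 144452 + 1520*√13 ≈ 1.4993e+5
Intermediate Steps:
b = 15 (b = -5 + (6 - 2)*5 = -5 + 4*5 = -5 + 20 = 15)
g(p, V) = -30*V - 2*√V (g(p, V) = -2*(√(0 + V) + 15*V) = -2*(√V + 15*V) = -30*V - 2*√V)
(g(3, 13) + 10)² = ((-30*13 - 2*√13) + 10)² = ((-390 - 2*√13) + 10)² = (-380 - 2*√13)²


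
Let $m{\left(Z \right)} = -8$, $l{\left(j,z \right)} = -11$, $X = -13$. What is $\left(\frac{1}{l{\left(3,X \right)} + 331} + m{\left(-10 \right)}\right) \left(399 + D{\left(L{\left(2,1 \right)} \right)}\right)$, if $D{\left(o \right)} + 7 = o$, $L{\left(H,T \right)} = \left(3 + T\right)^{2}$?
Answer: $- \frac{130509}{40} \approx -3262.7$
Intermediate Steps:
$D{\left(o \right)} = -7 + o$
$\left(\frac{1}{l{\left(3,X \right)} + 331} + m{\left(-10 \right)}\right) \left(399 + D{\left(L{\left(2,1 \right)} \right)}\right) = \left(\frac{1}{-11 + 331} - 8\right) \left(399 - \left(7 - \left(3 + 1\right)^{2}\right)\right) = \left(\frac{1}{320} - 8\right) \left(399 - \left(7 - 4^{2}\right)\right) = \left(\frac{1}{320} - 8\right) \left(399 + \left(-7 + 16\right)\right) = - \frac{2559 \left(399 + 9\right)}{320} = \left(- \frac{2559}{320}\right) 408 = - \frac{130509}{40}$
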